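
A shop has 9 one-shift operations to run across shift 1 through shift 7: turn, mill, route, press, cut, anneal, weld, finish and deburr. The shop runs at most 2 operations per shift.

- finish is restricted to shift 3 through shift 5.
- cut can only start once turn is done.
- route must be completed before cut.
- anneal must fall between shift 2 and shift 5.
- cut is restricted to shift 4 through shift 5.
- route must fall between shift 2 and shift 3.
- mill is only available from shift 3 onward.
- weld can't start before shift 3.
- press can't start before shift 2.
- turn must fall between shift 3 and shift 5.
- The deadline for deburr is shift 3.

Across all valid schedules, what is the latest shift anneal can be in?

shift 5

Anneal is available from shift 2; anneal's own window allows nothing later than shift 5.
anneal at shift 5 is achievable: route in shift 2; weld in shift 5; anneal in shift 5; cut in shift 4; mill in shift 4; finish in shift 3; press in shift 2; deburr in shift 1; turn in shift 3.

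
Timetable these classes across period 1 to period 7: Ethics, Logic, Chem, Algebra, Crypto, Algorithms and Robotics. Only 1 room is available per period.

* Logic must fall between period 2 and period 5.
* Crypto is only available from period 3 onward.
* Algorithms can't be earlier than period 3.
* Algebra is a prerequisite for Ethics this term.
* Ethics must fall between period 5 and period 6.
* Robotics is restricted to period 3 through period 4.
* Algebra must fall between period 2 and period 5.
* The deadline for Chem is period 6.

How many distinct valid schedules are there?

Splitting on Ethics: it can be period 5 (8), period 6 (16). Listing each branch's schedules as (Logic, Chem, Algebra, Crypto, Algorithms, Robotics) by period number:
Ethics=period 5: (2,1,3,6,7,4) (2,1,3,7,6,4) (2,1,4,6,7,3) (2,1,4,7,6,3) (3,1,2,6,7,4) (3,1,2,7,6,4) (4,1,2,6,7,3) (4,1,2,7,6,3) — 8.
Ethics=period 6: (2,1,3,5,7,4) (2,1,3,7,5,4) (2,1,4,5,7,3) (2,1,4,7,5,3) (2,1,5,3,7,4) (2,1,5,4,7,3) (2,1,5,7,3,4) (2,1,5,7,4,3) (3,1,2,5,7,4) (3,1,2,7,5,4) (4,1,2,5,7,3) (4,1,2,7,5,3) (5,1,2,3,7,4) (5,1,2,4,7,3) (5,1,2,7,3,4) (5,1,2,7,4,3) — 16.
Summing: 8 + 16 = 24.

24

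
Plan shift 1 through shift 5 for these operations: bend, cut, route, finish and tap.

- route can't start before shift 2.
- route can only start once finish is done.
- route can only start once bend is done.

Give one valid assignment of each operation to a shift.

cut -> shift 1; route -> shift 2; finish -> shift 1; tap -> shift 1; bend -> shift 1

Checking: finish(shift 1) before route(shift 2); bend(shift 1) before route(shift 2); route=shift 2 in [shift 2,shift 5].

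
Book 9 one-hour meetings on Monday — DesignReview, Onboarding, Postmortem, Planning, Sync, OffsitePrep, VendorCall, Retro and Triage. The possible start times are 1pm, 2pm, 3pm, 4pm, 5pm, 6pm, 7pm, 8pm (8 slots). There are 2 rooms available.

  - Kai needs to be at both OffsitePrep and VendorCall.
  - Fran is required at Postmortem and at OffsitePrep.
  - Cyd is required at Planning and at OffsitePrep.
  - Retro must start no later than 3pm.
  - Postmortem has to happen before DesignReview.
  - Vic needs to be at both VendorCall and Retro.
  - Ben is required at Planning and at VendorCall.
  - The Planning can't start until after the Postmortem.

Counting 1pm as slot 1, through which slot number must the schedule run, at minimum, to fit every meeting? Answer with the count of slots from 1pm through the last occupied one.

The precedence chain requires at least 2 distinct slots.
With at most 2 per slot and 9 meetings, at least 5 slots are needed.
5 works (last occupied slot: 5pm): for example Triage in 4pm; OffsitePrep in 4pm; Postmortem in 1pm; Onboarding in 3pm; Planning in 2pm; VendorCall in 5pm; Sync in 3pm; Retro in 1pm; DesignReview in 2pm.

5 slots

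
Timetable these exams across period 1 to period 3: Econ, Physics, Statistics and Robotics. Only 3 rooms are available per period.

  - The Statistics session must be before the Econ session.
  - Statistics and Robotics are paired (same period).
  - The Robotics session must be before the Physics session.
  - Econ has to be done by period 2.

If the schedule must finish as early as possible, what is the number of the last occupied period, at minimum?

The precedence chain requires at least 2 distinct periods.
With at most 3 per period and 4 exams, at least 2 periods are needed.
2 works (last occupied period: period 2): for example Econ in period 2; Physics in period 2; Statistics in period 1; Robotics in period 1.

period 2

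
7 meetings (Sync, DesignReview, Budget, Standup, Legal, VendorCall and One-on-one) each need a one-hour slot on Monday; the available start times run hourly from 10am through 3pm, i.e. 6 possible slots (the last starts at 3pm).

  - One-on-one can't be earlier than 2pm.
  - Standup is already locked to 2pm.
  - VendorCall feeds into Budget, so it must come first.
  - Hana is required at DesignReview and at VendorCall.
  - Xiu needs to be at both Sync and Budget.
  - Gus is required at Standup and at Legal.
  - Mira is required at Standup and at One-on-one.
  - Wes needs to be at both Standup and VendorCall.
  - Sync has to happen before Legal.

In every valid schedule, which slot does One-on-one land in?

One-on-one's window is 2pm–3pm.
Standup is fixed at 2pm, and One-on-one can't share a slot with Standup.
So One-on-one must be 3pm.

3pm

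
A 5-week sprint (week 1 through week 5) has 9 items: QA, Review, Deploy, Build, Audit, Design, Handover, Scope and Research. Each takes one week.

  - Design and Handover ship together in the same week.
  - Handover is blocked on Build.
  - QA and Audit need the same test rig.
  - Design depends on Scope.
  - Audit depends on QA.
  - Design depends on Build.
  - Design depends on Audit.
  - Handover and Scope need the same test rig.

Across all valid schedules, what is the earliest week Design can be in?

week 3

Precedence pushes Design to at least week 3.
Design at week 3 is achievable: Build=week 1, Research=week 1, Deploy=week 1, QA=week 1, Scope=week 1, Audit=week 2, Handover=week 3, Design=week 3, Review=week 1.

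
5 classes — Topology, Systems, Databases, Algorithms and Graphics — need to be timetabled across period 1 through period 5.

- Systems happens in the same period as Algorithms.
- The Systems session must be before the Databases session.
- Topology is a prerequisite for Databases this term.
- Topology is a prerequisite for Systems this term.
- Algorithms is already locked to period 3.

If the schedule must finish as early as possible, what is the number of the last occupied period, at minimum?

The precedence chain requires at least 3 distinct periods.
Propagating the time windows through the other constraints, Databases can't land before period 4, so the schedule must run through at least period 4.
4 works (last occupied period: period 4): for example Graphics -> period 1; Systems -> period 3; Topology -> period 1; Databases -> period 4; Algorithms -> period 3.

4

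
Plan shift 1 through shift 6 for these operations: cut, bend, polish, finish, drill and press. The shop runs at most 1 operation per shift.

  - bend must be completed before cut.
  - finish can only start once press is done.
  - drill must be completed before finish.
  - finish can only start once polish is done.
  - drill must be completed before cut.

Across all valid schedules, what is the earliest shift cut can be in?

Precedence pushes cut to at least shift 2.
cut at shift 3 is achievable: cut=shift 3; drill=shift 1; press=shift 5; bend=shift 2; polish=shift 4; finish=shift 6.
Nothing earlier works — the capacity limit rule out every shift before shift 3.

shift 3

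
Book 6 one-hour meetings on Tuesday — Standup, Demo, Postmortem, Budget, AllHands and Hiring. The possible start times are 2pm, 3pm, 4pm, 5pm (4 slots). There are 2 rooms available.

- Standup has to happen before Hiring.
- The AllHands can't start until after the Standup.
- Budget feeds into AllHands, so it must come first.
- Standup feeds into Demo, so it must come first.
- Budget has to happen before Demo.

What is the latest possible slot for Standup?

Downstream work caps Standup at 4pm.
Standup at 3pm is achievable: Budget in 2pm, Postmortem in 2pm, Standup in 3pm, Demo in 4pm, AllHands in 4pm, Hiring in 5pm.
Nothing later works — the capacity limit rule out every slot after 3pm.

3pm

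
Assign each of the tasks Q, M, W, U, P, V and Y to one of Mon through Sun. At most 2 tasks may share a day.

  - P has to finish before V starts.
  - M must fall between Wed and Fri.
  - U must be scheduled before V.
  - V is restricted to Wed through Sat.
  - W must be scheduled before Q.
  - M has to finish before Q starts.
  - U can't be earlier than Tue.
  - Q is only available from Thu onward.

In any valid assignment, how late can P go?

Downstream work caps P at Fri.
P at Fri is achievable: W -> Mon, U -> Tue, Y -> Mon, P -> Fri, Q -> Thu, V -> Sat, M -> Wed.

Fri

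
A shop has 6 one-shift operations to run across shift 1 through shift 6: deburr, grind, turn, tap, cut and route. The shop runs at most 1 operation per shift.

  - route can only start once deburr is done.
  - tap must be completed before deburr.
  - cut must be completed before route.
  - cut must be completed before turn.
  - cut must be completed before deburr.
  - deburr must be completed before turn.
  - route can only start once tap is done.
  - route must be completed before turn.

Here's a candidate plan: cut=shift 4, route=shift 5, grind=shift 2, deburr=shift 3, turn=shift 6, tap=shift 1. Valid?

route must be completed before turn — holds.
route can only start once deburr is done — holds.
The shop runs at most 1 operation per shift — holds.
cut must be completed before route — holds.
tap must be completed before deburr — holds.
deburr must be completed before turn — holds.
route can only start once tap is done — holds.
cut must be completed before turn — holds.
cut must be completed before deburr — violated.

No — it violates: cut must be completed before deburr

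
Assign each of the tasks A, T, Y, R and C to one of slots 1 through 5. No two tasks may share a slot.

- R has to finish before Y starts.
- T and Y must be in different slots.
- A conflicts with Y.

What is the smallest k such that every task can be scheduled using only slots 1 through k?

The precedence chain requires at least 2 distinct slots.
With at most 1 per slot and 5 tasks, at least 5 slots are needed.
5 works (last occupied slot: 5): for example T=4; C=5; Y=2; A=3; R=1.

5 slots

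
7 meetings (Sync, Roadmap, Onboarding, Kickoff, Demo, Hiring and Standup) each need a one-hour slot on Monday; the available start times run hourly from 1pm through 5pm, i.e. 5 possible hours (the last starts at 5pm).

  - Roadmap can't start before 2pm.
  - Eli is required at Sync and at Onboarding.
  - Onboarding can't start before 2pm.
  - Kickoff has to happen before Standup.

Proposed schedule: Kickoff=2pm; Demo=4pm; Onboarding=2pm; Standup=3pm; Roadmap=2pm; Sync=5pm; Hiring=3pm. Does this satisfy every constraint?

Eli is required at Sync and at Onboarding — holds.
Kickoff has to happen before Standup — holds.
Roadmap can't start before 2pm — holds.
Onboarding can't start before 2pm — holds.

Valid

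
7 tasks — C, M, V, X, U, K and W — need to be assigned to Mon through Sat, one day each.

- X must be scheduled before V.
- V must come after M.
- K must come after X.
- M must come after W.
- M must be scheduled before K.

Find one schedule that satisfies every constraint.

C -> Mon; V -> Wed; X -> Mon; M -> Tue; K -> Wed; W -> Mon; U -> Mon

Checking: W(Mon) before M(Tue); M(Tue) before K(Wed); X(Mon) before V(Wed); X(Mon) before K(Wed); M(Tue) before V(Wed).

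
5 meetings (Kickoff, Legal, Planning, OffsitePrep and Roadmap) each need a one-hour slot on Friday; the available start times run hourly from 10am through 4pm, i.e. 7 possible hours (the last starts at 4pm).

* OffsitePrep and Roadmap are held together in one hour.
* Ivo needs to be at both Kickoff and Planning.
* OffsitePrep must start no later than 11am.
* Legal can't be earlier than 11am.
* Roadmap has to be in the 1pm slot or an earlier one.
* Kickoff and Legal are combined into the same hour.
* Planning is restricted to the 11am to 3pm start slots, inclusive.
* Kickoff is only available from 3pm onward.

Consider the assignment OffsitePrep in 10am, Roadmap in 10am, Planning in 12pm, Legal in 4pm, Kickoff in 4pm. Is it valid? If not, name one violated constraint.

Yes, all constraints hold

OffsitePrep and Roadmap are held together in one hour — holds.
Ivo needs to be at both Kickoff and Planning — holds.
OffsitePrep must start no later than 11am — holds.
Kickoff is only available from 3pm onward — holds.
Kickoff and Legal are combined into the same hour — holds.
Legal can't be earlier than 11am — holds.
Planning is restricted to the 11am to 3pm start slots, inclusive — holds.
Roadmap has to be in the 1pm slot or an earlier one — holds.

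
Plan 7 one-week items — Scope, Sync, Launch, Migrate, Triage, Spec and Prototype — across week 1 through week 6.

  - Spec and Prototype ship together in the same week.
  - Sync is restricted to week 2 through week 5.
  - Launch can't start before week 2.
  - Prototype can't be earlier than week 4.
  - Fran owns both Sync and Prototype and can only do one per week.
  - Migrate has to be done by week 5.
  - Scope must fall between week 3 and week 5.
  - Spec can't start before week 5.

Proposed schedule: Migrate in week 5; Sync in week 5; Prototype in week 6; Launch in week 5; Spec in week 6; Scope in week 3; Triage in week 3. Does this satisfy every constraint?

Yes, all constraints hold

Sync is restricted to week 2 through week 5 — holds.
Fran owns both Sync and Prototype and can only do one per week — holds.
Prototype can't be earlier than week 4 — holds.
Scope must fall between week 3 and week 5 — holds.
Launch can't start before week 2 — holds.
Spec can't start before week 5 — holds.
Spec and Prototype ship together in the same week — holds.
Migrate has to be done by week 5 — holds.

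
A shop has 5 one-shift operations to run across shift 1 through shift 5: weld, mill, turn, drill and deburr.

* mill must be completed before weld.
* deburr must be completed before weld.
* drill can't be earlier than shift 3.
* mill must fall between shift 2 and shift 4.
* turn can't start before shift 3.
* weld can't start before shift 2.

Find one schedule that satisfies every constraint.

mill -> shift 2, weld -> shift 3, drill -> shift 3, turn -> shift 3, deburr -> shift 1

Checking: mill(shift 2) before weld(shift 3); deburr(shift 1) before weld(shift 3); weld=shift 3 in [shift 2,shift 5]; mill=shift 2 in [shift 2,shift 4]; drill=shift 3 in [shift 3,shift 5]; turn=shift 3 in [shift 3,shift 5].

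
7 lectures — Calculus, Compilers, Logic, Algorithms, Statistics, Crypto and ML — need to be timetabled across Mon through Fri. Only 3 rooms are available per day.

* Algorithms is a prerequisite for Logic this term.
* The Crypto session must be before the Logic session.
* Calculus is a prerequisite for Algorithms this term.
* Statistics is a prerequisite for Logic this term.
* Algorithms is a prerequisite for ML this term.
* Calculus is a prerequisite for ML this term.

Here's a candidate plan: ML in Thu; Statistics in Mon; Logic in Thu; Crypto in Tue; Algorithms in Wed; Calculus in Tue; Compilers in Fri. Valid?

Statistics is a prerequisite for Logic this term — holds.
Calculus is a prerequisite for ML this term — holds.
Calculus is a prerequisite for Algorithms this term — holds.
The Crypto session must be before the Logic session — holds.
Only 3 rooms are available per day — holds.
Algorithms is a prerequisite for ML this term — holds.
Algorithms is a prerequisite for Logic this term — holds.

Yes, all constraints hold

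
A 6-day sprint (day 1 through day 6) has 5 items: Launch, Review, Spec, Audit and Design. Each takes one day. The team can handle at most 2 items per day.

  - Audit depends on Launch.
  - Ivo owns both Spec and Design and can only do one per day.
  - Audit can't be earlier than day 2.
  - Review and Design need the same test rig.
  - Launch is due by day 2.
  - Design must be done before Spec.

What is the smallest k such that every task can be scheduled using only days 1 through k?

3 days

The precedence chain requires at least 2 distinct days.
With at most 2 per day and 5 tasks, at least 3 days are needed.
3 works (last occupied day: day 3): for example Spec in day 2; Design in day 1; Review in day 3; Audit in day 2; Launch in day 1.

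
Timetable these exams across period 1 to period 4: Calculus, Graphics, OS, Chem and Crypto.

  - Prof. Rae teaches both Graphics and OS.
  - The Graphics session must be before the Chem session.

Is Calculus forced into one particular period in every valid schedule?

Calculus can be period 1 (e.g. Chem=period 2, Graphics=period 1, Calculus=period 1, Crypto=period 1, OS=period 2) or period 2 (e.g. Chem -> period 2, OS -> period 2, Crypto -> period 1, Calculus -> period 2, Graphics -> period 1).

No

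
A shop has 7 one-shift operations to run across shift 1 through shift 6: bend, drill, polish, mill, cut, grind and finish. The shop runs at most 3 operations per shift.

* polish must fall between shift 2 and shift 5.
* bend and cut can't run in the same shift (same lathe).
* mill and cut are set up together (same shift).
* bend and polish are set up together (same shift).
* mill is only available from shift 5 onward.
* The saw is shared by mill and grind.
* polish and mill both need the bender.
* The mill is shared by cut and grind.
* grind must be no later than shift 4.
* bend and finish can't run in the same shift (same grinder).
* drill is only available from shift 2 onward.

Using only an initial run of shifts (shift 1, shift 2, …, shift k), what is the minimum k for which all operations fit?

With at most 3 per shift and 7 operations, at least 3 shifts are needed.
mill can't be placed before shift 5, so the schedule must run through at least shift 5.
5 works (last occupied shift: shift 5): for example finish -> shift 1; grind -> shift 1; cut -> shift 5; drill -> shift 2; bend -> shift 2; mill -> shift 5; polish -> shift 2.

5 shifts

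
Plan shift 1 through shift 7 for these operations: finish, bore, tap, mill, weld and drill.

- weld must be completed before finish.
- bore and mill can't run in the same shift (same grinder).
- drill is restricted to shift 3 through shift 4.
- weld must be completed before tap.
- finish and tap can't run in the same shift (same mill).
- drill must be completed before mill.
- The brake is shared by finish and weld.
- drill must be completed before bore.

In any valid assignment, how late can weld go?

Downstream work caps weld at shift 6.
weld at shift 5 is achievable: tap in shift 7, mill in shift 5, finish in shift 6, drill in shift 3, bore in shift 4, weld in shift 5.
Nothing later works — the conflict constraints rule out every shift after shift 5.

shift 5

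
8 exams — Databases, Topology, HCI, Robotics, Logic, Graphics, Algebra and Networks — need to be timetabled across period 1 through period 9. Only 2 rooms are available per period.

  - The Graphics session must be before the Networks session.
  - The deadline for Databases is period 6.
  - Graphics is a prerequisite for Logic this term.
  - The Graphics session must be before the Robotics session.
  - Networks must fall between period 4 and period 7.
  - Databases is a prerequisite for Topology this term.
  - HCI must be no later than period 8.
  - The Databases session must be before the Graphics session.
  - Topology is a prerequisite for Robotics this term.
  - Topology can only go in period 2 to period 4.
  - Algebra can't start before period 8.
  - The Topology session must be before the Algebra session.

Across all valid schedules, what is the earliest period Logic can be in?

period 3

Precedence pushes Logic to at least period 3.
Logic at period 3 is achievable: Algebra=period 8; Networks=period 4; Graphics=period 2; Logic=period 3; Robotics=period 3; Topology=period 2; HCI=period 1; Databases=period 1.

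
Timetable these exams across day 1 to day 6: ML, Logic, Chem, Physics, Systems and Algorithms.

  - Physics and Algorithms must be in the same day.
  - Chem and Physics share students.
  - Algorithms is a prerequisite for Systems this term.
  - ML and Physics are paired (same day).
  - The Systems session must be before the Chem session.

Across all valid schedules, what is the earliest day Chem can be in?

Precedence pushes Chem to at least day 3.
Chem at day 3 is achievable: ML=day 1; Chem=day 3; Logic=day 1; Algorithms=day 1; Systems=day 2; Physics=day 1.

day 3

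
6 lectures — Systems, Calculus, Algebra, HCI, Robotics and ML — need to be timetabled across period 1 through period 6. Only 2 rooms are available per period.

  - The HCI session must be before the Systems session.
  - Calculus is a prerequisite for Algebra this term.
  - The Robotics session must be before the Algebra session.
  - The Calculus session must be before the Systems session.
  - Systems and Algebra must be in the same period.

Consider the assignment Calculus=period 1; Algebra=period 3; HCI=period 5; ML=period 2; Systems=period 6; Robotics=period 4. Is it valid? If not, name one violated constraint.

No — it violates: Systems and Algebra must be in the same period

Systems and Algebra must be in the same period — violated.
The Calculus session must be before the Systems session — holds.
Only 2 rooms are available per period — holds.
Calculus is a prerequisite for Algebra this term — holds.
The Robotics session must be before the Algebra session — violated.
The HCI session must be before the Systems session — holds.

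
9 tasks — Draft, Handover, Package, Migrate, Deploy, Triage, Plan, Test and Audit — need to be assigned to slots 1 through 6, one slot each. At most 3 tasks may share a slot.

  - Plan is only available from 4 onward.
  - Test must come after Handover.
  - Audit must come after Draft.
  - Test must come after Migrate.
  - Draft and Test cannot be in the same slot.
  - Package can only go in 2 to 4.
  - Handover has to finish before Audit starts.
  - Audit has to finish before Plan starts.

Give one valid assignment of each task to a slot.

Migrate in 1; Draft in 1; Package in 2; Handover in 1; Plan in 4; Audit in 2; Test in 2; Deploy in 3; Triage in 3

Checking: Handover(1) before Test(2); Draft(1) before Audit(2); Handover(1) before Audit(2); Audit(2) before Plan(4); Migrate(1) before Test(2); Draft(1) != Test(2); Plan=4 in [4,6]; Package=2 in [2,4]; max 3 per slot (cap 3).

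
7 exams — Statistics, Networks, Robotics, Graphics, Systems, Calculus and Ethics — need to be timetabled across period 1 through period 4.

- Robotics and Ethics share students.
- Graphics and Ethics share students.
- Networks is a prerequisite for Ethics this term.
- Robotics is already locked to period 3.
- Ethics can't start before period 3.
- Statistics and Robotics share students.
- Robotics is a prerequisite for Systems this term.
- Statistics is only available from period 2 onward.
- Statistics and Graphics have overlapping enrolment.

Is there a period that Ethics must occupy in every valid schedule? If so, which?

period 4

Ethics's window is period 3–period 4.
Robotics is fixed at period 3, and Ethics can't share a period with Robotics.
So Ethics must be period 4.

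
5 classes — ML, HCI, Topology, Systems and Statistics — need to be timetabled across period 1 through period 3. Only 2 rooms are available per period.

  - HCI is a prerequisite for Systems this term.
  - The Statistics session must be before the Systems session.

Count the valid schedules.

21

Splitting on ML: it can be period 1 (6), period 2 (7), period 3 (8). Listing each branch's schedules as (HCI, Topology, Systems, Statistics) by period number:
ML=period 1: (1,2,3,2) (1,3,3,2) (2,1,3,2) (2,2,3,1) (2,3,3,1) (2,3,3,2) — 6.
ML=period 2: (1,1,3,2) (1,2,3,1) (1,3,2,1) (1,3,3,1) (1,3,3,2) (2,1,3,1) (2,3,3,1) — 7.
ML=period 3: (1,1,3,2) (1,2,2,1) (1,2,3,1) (1,2,3,2) (1,3,2,1) (2,1,3,1) (2,1,3,2) (2,2,3,1) — 8.
Summing: 6 + 7 + 8 = 21.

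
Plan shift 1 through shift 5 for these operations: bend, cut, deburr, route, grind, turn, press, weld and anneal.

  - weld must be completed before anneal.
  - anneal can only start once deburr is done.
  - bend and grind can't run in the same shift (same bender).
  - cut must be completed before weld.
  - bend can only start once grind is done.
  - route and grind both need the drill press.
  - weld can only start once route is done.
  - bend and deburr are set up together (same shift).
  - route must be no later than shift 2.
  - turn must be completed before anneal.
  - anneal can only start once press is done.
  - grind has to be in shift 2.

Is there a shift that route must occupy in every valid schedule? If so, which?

route's window is shift 1–shift 2.
grind is fixed at shift 2, and route can't share a shift with grind.
So route must be shift 1.

shift 1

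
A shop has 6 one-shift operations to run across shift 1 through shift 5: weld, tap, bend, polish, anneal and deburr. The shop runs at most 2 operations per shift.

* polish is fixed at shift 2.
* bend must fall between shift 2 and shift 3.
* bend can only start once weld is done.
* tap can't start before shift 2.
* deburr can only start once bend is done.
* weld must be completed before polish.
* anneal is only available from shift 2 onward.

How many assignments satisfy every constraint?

50

Splitting on tap: it can be shift 2 (6), shift 3 (14), shift 4 (15), shift 5 (15). Listing each branch's schedules as (weld, bend, polish, anneal, deburr) by shift number:
tap=shift 2: (1,3,2,3,4) (1,3,2,3,5) (1,3,2,4,4) (1,3,2,4,5) (1,3,2,5,4) (1,3,2,5,5) — 6.
tap=shift 3: (1,2,2,3,4) (1,2,2,3,5) (1,2,2,4,3) (1,2,2,4,4) (1,2,2,4,5) (1,2,2,5,3) (1,2,2,5,4) (1,2,2,5,5) (1,3,2,2,4) (1,3,2,2,5) (1,3,2,4,4) (1,3,2,4,5) (1,3,2,5,4) (1,3,2,5,5) — 14.
tap=shift 4: (1,2,2,3,3) (1,2,2,3,4) (1,2,2,3,5) (1,2,2,4,3) (1,2,2,4,5) (1,2,2,5,3) (1,2,2,5,4) (1,2,2,5,5) (1,3,2,2,4) (1,3,2,2,5) (1,3,2,3,4) (1,3,2,3,5) (1,3,2,4,5) (1,3,2,5,4) (1,3,2,5,5) — 15.
tap=shift 5: (1,2,2,3,3) (1,2,2,3,4) (1,2,2,3,5) (1,2,2,4,3) (1,2,2,4,4) (1,2,2,4,5) (1,2,2,5,3) (1,2,2,5,4) (1,3,2,2,4) (1,3,2,2,5) (1,3,2,3,4) (1,3,2,3,5) (1,3,2,4,4) (1,3,2,4,5) (1,3,2,5,4) — 15.
Summing: 6 + 14 + 15 + 15 = 50.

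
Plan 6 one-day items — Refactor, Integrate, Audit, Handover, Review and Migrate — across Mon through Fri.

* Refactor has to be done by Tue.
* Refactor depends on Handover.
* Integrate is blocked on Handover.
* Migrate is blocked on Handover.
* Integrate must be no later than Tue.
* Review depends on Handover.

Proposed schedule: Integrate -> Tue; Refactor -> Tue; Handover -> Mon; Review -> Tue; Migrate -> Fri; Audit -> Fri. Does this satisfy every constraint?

Integrate must be no later than Tue — holds.
Integrate is blocked on Handover — holds.
Migrate is blocked on Handover — holds.
Refactor has to be done by Tue — holds.
Refactor depends on Handover — holds.
Review depends on Handover — holds.

Yes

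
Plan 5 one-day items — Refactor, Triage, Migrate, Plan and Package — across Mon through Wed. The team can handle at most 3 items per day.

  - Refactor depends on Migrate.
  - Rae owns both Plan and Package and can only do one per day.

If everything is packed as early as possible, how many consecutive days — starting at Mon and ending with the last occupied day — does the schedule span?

The precedence chain requires at least 2 distinct days.
With at most 3 per day and 5 work items, at least 2 days are needed.
2 works (last occupied day: Tue): for example Triage in Mon; Plan in Mon; Migrate in Mon; Refactor in Tue; Package in Tue.

2 days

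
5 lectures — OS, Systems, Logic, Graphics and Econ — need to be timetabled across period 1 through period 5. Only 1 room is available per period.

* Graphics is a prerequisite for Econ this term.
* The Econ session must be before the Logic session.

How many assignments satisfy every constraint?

Splitting on OS: it can be period 1 (4), period 2 (4), period 3 (4), period 4 (4), period 5 (4). Listing each branch's schedules as (Systems, Logic, Graphics, Econ) by period number:
OS=period 1: (2,5,3,4) (3,5,2,4) (4,5,2,3) (5,4,2,3) — 4.
OS=period 2: (1,5,3,4) (3,5,1,4) (4,5,1,3) (5,4,1,3) — 4.
OS=period 3: (1,5,2,4) (2,5,1,4) (4,5,1,2) (5,4,1,2) — 4.
OS=period 4: (1,5,2,3) (2,5,1,3) (3,5,1,2) (5,3,1,2) — 4.
OS=period 5: (1,4,2,3) (2,4,1,3) (3,4,1,2) (4,3,1,2) — 4.
Summing: 4 + 4 + 4 + 4 + 4 = 20.

20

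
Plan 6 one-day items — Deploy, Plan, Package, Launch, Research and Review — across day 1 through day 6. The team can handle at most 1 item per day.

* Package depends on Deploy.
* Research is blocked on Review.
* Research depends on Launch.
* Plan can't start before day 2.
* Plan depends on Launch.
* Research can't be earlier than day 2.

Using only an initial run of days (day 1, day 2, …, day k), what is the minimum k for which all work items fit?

6 days

The precedence chain requires at least 2 distinct days.
With at most 1 per day and 6 work items, at least 6 days are needed.
6 works (last occupied day: day 6): for example Research in day 3; Package in day 6; Launch in day 1; Review in day 2; Deploy in day 5; Plan in day 4.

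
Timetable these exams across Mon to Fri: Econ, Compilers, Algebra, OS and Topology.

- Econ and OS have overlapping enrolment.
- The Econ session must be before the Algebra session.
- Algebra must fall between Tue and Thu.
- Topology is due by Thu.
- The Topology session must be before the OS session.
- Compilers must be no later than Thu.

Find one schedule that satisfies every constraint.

Topology -> Mon; Algebra -> Tue; Econ -> Mon; Compilers -> Mon; OS -> Tue

Checking: Topology(Mon) before OS(Tue); Econ(Mon) before Algebra(Tue); Econ(Mon) != OS(Tue); Compilers=Mon in [Mon,Thu]; Algebra=Tue in [Tue,Thu]; Topology=Mon in [Mon,Thu].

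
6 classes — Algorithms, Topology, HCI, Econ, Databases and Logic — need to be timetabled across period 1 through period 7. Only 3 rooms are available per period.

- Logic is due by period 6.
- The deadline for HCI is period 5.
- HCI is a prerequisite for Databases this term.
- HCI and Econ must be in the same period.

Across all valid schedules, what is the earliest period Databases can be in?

Precedence pushes Databases to at least period 2.
Databases at period 2 is achievable: Databases in period 2; Algorithms in period 2; HCI in period 1; Topology in period 2; Logic in period 1; Econ in period 1.

period 2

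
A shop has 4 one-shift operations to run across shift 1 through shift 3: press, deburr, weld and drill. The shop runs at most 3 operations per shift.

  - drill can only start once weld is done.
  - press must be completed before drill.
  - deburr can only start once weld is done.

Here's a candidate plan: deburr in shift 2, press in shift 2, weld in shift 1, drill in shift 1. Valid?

No. press must be completed before drill is not satisfied.

deburr can only start once weld is done — holds.
The shop runs at most 3 operations per shift — holds.
drill can only start once weld is done — violated.
press must be completed before drill — violated.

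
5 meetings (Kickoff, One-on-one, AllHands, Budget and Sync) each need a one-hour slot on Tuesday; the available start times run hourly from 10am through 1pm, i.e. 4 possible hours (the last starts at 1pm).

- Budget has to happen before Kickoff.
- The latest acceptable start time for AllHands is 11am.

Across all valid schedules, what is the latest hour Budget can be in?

Downstream work caps Budget at 12pm.
Budget at 12pm is achievable: One-on-one=10am; Sync=10am; Budget=12pm; AllHands=10am; Kickoff=1pm.

12pm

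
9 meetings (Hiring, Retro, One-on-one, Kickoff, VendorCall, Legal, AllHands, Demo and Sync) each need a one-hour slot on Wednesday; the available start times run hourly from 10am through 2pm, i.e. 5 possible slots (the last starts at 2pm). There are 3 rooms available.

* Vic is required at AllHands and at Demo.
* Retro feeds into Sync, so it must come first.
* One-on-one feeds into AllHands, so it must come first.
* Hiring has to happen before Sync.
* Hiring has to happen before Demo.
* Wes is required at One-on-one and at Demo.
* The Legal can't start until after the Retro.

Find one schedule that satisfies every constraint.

One-on-one in 10am, Retro in 10am, Hiring in 10am, Demo in 12pm, Legal in 11am, Sync in 11am, Kickoff in 12pm, VendorCall in 12pm, AllHands in 11am

Checking: Retro(10am) before Legal(11am); Hiring(10am) before Demo(12pm); Retro(10am) before Sync(11am); Hiring(10am) before Sync(11am); One-on-one(10am) before AllHands(11am); One-on-one(10am) != Demo(12pm); AllHands(11am) != Demo(12pm); max 3 per slot (cap 3).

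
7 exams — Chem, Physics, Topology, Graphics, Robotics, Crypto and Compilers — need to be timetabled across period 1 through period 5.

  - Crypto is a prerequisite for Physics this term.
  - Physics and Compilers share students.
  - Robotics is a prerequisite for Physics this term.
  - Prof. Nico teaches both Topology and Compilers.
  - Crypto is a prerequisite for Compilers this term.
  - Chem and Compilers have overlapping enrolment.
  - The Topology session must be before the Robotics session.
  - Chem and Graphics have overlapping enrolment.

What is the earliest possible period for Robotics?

Precedence pushes Robotics to at least period 2; downstream work caps Robotics at period 4.
Robotics at period 2 is achievable: Robotics -> period 2; Compilers -> period 2; Chem -> period 1; Graphics -> period 2; Topology -> period 1; Physics -> period 3; Crypto -> period 1.

period 2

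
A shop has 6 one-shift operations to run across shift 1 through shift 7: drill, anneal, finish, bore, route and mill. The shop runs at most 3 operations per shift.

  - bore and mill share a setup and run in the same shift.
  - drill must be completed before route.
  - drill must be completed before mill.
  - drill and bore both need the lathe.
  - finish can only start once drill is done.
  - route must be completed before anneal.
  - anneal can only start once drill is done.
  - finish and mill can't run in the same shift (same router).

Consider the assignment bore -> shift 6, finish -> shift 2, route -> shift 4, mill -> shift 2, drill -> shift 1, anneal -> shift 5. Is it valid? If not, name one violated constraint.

No — it violates: finish and mill can't run in the same shift (same router)

drill and bore both need the lathe — holds.
finish can only start once drill is done — holds.
drill must be completed before mill — holds.
bore and mill share a setup and run in the same shift — violated.
route must be completed before anneal — holds.
anneal can only start once drill is done — holds.
The shop runs at most 3 operations per shift — holds.
drill must be completed before route — holds.
finish and mill can't run in the same shift (same router) — violated.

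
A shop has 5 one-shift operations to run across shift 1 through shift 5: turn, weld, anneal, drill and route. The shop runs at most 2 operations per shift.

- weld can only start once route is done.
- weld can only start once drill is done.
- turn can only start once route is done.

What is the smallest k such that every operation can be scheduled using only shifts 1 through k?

3

The precedence chain requires at least 2 distinct shifts.
With at most 2 per shift and 5 operations, at least 3 shifts are needed.
3 works (last occupied shift: shift 3): for example weld in shift 2; drill in shift 1; route in shift 1; anneal in shift 3; turn in shift 2.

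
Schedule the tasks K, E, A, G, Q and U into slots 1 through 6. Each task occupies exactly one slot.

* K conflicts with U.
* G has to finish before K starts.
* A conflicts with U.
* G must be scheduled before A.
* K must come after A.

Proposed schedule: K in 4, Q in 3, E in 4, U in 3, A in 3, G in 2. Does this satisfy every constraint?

No — it violates: A conflicts with U

G has to finish before K starts — holds.
G must be scheduled before A — holds.
K conflicts with U — holds.
A conflicts with U — violated.
K must come after A — holds.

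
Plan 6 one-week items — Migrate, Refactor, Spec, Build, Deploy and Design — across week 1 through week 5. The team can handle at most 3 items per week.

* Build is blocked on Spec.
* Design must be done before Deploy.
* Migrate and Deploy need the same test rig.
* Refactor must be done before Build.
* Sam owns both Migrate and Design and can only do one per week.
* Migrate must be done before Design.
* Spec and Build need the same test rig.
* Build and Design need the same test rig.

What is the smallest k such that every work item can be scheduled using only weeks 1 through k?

3

The precedence chain requires at least 3 distinct weeks.
With at most 3 per week and 6 work items, at least 2 weeks are needed.
3 works (last occupied week: week 3): for example Refactor -> week 1, Spec -> week 1, Design -> week 2, Build -> week 3, Migrate -> week 1, Deploy -> week 3.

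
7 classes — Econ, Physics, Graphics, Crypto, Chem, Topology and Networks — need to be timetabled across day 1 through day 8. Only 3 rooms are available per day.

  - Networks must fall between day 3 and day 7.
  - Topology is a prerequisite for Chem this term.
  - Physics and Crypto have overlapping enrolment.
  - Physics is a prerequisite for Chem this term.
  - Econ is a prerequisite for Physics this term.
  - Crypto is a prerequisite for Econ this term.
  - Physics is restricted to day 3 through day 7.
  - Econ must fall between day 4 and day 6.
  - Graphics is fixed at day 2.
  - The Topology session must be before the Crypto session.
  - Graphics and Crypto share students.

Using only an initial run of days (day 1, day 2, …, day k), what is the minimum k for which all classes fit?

6

The precedence chain requires at least 5 distinct days.
With at most 3 per day and 7 classes, at least 3 days are needed.
Propagating the time windows through the other constraints, Chem can't land before day 6, so the schedule must run through at least day 6.
6 works (last occupied day: day 6): for example Graphics=day 2, Chem=day 6, Networks=day 3, Physics=day 5, Econ=day 4, Crypto=day 3, Topology=day 1.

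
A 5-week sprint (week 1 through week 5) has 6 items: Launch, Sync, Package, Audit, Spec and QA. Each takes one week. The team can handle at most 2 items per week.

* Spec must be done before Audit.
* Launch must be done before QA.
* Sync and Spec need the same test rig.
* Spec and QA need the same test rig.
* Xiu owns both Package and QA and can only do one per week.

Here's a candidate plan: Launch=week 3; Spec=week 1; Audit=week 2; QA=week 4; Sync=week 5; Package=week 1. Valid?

Valid

Launch must be done before QA — holds.
Spec and QA need the same test rig — holds.
Xiu owns both Package and QA and can only do one per week — holds.
The team can handle at most 2 items per week — holds.
Spec must be done before Audit — holds.
Sync and Spec need the same test rig — holds.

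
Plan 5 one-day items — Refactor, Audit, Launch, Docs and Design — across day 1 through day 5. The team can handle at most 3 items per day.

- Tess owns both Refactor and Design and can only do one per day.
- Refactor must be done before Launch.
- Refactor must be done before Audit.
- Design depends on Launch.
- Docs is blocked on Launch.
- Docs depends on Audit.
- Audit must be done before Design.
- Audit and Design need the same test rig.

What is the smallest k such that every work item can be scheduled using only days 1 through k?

The precedence chain requires at least 3 distinct days.
With at most 3 per day and 5 work items, at least 2 days are needed.
3 works (last occupied day: day 3): for example Docs -> day 3, Design -> day 3, Audit -> day 2, Refactor -> day 1, Launch -> day 2.

3 days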